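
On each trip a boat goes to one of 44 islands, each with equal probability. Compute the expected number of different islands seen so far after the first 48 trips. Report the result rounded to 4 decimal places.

For each island, P(seen in 48 trips) = 1 - (43/44)^48 = 0.66829.
By linearity of expectation, E[distinct seen] = 44·(1 - (43/44)^48) = 29.40480.

29.4048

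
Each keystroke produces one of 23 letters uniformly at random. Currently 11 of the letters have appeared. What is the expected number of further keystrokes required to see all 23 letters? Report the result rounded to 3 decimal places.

71.374

From k distinct to k+1 distinct takes on average 23/(23-k) keystrokes.
Sum over k = 11,...,22: E = 23/12 + 23/11 + 23/10 + ... + 23/2 + 23/1 = 71.3738.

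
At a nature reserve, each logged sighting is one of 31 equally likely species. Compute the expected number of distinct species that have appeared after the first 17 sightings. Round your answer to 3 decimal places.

For each species, P(seen in 17 sightings) = 1 - (30/31)^17 = 0.4273.
By linearity of expectation, E[distinct seen] = 31·(1 - (30/31)^17) = 13.2469.

13.247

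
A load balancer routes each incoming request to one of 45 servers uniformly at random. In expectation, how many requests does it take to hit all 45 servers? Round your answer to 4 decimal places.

The wait to go from k to k+1 distinct servers is geometric with mean 45/(45-k).
E[T] = 45/45 + 45/44 + 45/43 + ... + 45/2 + 45/1 = 45·H_{45}.
H_{45} = 4.39495, so E[T] = 197.77267.

197.7727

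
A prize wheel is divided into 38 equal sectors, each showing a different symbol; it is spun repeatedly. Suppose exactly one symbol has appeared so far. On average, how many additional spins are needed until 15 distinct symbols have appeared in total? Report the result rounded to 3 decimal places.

17.757

The wait to go from k to k+1 distinct symbols is geometric with mean 38/(38-k).
Sum over k = 1,...,14: E = 38/37 + 38/36 + 38/35 + ... + 38/25 + 38/24 = 17.7572.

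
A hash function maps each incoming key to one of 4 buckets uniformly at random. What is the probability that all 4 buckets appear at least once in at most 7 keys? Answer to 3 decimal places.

Let A_i be the event that bucket i is missing after 7 keys. By inclusion–exclusion on the A_i,
P(all seen) = Σ_{j=0}^{4} (-1)^j C(4,j)((4-j)/4)^7
= 1.0000 - 0.5339 + 0.0469 - 0.0002 + 0.0000
= 0.5127.

0.513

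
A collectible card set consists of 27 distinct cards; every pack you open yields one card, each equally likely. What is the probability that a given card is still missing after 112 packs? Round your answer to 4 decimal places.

0.0146

On each pack the fixed card fails to appear with probability 26/27.
P(still missing after 112) = (26/27)^112 = 0.01460.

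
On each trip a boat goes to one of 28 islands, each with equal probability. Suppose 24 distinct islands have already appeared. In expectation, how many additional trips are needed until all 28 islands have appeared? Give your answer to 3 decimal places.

With k distinct islands already seen, the next new one takes an expected 28/(28-k) trips.
Sum over k = 24,...,27: E = 28/4 + 28/3 + 28/2 + 28/1 = 58.3333.

58.333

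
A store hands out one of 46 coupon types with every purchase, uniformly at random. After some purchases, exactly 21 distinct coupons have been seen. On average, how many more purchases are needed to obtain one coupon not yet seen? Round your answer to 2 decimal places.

Each purchase yields a new coupon with probability (46-21)/46 = 25/46, so the wait is geometric with mean 46/25.
E = 46/25 = 1.840.

1.84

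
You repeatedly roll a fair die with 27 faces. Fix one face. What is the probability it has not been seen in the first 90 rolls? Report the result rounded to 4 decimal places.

0.0335

Each roll misses the fixed face with probability (27-1)/27 = 26/27, independently.
P(still missing after 90) = (26/27)^90 = 0.03349.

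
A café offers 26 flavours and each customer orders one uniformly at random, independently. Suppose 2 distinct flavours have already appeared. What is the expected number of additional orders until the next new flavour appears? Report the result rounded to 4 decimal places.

Each order yields a new flavour with probability (26-2)/26 = 24/26, so the wait is geometric with mean 26/24.
E = 26/24 = 1.08333.

1.0833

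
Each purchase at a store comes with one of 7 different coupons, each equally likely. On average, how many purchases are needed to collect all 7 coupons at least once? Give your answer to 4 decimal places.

18.1500

Split into phases: going from k distinct to k+1 distinct takes on average 7/(7-k) purchases.
E[T] = 7/7 + 7/6 + 7/5 + ... + 7/2 + 7/1 = 7·H_{7}.
H_{7} = 2.59286, so E[T] = 18.15000.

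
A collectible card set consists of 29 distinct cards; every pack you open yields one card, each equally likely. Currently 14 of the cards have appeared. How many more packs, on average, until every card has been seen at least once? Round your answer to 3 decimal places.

96.229

With k distinct cards already seen, the next new one takes an expected 29/(29-k) packs.
Sum over k = 14,...,28: E = 29/15 + 29/14 + 29/13 + ... + 29/2 + 29/1 = 96.2286.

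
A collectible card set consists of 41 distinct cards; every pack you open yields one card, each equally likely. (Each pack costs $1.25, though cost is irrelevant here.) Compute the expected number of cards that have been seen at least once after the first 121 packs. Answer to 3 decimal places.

38.934

For each card, P(seen in 121 packs) = 1 - (40/41)^121 = 0.9496.
By linearity of expectation, E[distinct seen] = 41·(1 - (40/41)^121) = 38.9337.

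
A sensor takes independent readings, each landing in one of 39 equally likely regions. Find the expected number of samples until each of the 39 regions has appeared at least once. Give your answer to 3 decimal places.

165.888

The wait to go from k to k+1 distinct regions is geometric with mean 39/(39-k).
E[T] = 39/39 + 39/38 + 39/37 + ... + 39/2 + 39/1 = 39·H_{39}.
H_{39} = 4.2535, so E[T] = 165.8882.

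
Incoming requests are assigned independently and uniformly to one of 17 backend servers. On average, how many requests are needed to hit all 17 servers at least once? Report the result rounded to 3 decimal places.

58.472

After k distinct servers have appeared, the next request gives a new one with probability (17-k)/17, so the expected wait for the (k+1)-th is 17/(17-k).
E[T] = 17/17 + 17/16 + 17/15 + ... + 17/2 + 17/1 = 17·H_{17}.
H_{17} = 3.4396, so E[T] = 58.4724.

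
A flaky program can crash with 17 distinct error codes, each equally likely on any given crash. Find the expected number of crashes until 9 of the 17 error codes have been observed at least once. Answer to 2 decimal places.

Going from k to k+1 distinct takes a geometric number of crashes with mean 17/(17-k).
Sum over k = 0,...,8: E = 17/17 + 17/16 + 17/15 + ... + 17/10 + 17/9 = 12.269.

12.27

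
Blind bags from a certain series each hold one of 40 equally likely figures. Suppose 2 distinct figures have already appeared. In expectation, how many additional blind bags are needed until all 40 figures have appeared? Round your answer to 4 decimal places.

169.1161

With k distinct figures already seen, the next new one takes an expected 40/(40-k) blind bags.
Sum over k = 2,...,39: E = 40/38 + 40/37 + 40/36 + ... + 40/2 + 40/1 = 169.11608.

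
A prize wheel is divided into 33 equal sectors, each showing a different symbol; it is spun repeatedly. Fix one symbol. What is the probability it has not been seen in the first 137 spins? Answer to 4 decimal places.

On each spin the fixed symbol fails to appear with probability 32/33.
P(still missing after 137) = (32/33)^137 = 0.01476.

0.0148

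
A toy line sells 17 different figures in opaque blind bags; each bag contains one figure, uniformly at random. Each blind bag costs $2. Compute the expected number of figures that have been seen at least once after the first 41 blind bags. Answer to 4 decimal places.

15.5843

For each figure, P(seen in 41 blind bags) = 1 - (16/17)^41 = 0.91673.
By linearity of expectation, E[distinct seen] = 17·(1 - (16/17)^41) = 15.58433.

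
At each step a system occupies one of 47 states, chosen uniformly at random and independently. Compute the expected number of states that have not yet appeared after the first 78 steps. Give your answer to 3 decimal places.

8.782

For each state, P(unseen after 78) = (46/47)^78 = 0.1868.
By linearity of expectation, E[unseen] = 47·(46/47)^78 = 8.7816.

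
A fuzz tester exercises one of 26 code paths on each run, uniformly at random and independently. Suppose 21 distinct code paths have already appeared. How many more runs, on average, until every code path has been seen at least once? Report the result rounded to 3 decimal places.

The wait to go from k to k+1 distinct code paths is geometric with mean 26/(26-k).
Sum over k = 21,...,25: E = 26/5 + 26/4 + 26/3 + 26/2 + 26/1 = 59.3667.

59.367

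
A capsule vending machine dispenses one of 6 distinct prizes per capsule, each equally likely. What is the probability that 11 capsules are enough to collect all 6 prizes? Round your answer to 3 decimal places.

By inclusion–exclusion over which prizes are missing,
P(all seen) = Σ_{j=0}^{6} (-1)^j C(6,j)((6-j)/6)^11
= 1.0000 - 0.8075 + 0.1734 - 0.0098 + 0.0001 - 0.0000 + 0.0000
= 0.3562.

0.356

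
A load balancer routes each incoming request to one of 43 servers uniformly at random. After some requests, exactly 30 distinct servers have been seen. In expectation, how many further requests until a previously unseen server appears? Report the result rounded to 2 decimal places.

Each request yields a new server with probability (43-30)/43 = 13/43, so the wait is geometric with mean 43/13.
E = 43/13 = 3.308.

3.31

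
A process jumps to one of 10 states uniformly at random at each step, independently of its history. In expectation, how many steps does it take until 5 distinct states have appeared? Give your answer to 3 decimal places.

Going from k to k+1 distinct takes a geometric number of steps with mean 10/(10-k).
Sum over k = 0,...,4: E = 10/10 + 10/9 + 10/8 + 10/7 + 10/6 = 6.4563.

6.456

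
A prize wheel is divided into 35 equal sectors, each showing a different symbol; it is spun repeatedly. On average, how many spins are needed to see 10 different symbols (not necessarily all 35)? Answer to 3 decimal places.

11.579

With k distinct symbols already seen, the next new one arrives after an expected 35/(35-k) spins.
Sum over k = 0,...,9: E = 35/35 + 35/34 + 35/33 + ... + 35/27 + 35/26 = 11.5788.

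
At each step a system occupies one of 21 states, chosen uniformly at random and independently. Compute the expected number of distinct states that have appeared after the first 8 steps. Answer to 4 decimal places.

6.7864

For each state, P(seen in 8 steps) = 1 - (20/21)^8 = 0.32316.
By linearity of expectation, E[distinct seen] = 21·(1 - (20/21)^8) = 6.78637.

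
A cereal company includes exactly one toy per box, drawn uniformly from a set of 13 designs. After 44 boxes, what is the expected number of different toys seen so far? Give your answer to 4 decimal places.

12.6159

For each toy, P(seen in 44 boxes) = 1 - (12/13)^44 = 0.97046.
By linearity of expectation, E[distinct seen] = 13·(1 - (12/13)^44) = 12.61593.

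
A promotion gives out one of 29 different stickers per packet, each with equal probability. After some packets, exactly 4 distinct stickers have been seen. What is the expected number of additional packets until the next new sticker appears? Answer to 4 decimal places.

Each packet yields a new sticker with probability (29-4)/29 = 25/29, so the wait is geometric with mean 29/25.
E = 29/25 = 1.16000.

1.1600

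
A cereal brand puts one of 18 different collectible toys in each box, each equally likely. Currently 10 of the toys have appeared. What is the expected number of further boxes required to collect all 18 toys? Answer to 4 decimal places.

The wait to go from k to k+1 distinct toys is geometric with mean 18/(18-k).
Sum over k = 10,...,17: E = 18/8 + 18/7 + 18/6 + ... + 18/2 + 18/1 = 48.92143.

48.9214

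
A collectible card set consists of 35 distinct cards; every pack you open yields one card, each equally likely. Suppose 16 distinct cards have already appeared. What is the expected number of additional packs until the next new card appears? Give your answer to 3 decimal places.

The number of packs until the next new card is geometric with success probability 19/35, so its mean is 35/19.
E = 35/19 = 1.8421.

1.842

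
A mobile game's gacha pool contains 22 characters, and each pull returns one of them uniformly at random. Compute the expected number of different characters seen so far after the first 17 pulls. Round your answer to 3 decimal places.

For each character, P(seen in 17 pulls) = 1 - (21/22)^17 = 0.5465.
By linearity of expectation, E[distinct seen] = 22·(1 - (21/22)^17) = 12.0238.

12.024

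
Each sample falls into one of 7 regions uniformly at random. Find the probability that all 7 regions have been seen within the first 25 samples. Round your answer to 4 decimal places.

0.8562

Let A_i be the event that region i is missing after 25 samples. By inclusion–exclusion on the A_i,
P(all seen) = Σ_{j=0}^{7} (-1)^j C(7,j)((7-j)/7)^25
= 1.00000 - 0.14840 + 0.00467 - 0.00003 + 0.00000 - 0.00000 + 0.00000 - 0.00000
= 0.85624.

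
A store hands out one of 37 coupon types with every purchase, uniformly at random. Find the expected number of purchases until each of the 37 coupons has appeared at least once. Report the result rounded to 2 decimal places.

155.46

After k distinct coupons have appeared, the next purchase gives a new one with probability (37-k)/37, so the expected wait for the (k+1)-th is 37/(37-k).
E[T] = 37/37 + 37/36 + 37/35 + ... + 37/2 + 37/1 = 37·H_{37}.
H_{37} = 4.202, so E[T] = 155.459.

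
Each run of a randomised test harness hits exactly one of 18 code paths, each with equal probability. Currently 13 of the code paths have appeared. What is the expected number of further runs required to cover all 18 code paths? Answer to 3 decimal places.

41.100

With k distinct code paths already seen, the next new one takes an expected 18/(18-k) runs.
Sum over k = 13,...,17: E = 18/5 + 18/4 + 18/3 + 18/2 + 18/1 = 41.1000.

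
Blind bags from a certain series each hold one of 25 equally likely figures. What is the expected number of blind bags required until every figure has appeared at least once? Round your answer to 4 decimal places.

95.3990

After k distinct figures have appeared, the next blind bag gives a new one with probability (25-k)/25, so the expected wait for the (k+1)-th is 25/(25-k).
E[T] = 25/25 + 25/24 + 25/23 + ... + 25/2 + 25/1 = 25·H_{25}.
H_{25} = 3.81596, so E[T] = 95.39895.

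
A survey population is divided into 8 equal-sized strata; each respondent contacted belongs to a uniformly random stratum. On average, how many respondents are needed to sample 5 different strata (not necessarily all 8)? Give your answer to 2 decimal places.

Going from k to k+1 distinct takes a geometric number of respondents with mean 8/(8-k).
Sum over k = 0,...,4: E = 8/8 + 8/7 + 8/6 + 8/5 + 8/4 = 7.076.

7.08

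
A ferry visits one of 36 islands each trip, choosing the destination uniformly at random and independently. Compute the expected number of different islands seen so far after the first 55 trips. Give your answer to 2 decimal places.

28.35

For each island, P(seen in 55 trips) = 1 - (35/36)^55 = 0.788.
By linearity of expectation, E[distinct seen] = 36·(1 - (35/36)^55) = 28.354.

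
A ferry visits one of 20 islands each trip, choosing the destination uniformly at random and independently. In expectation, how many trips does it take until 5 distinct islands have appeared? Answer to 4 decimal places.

Going from k to k+1 distinct takes a geometric number of trips with mean 20/(20-k).
Sum over k = 0,...,4: E = 20/20 + 20/19 + 20/18 + 20/17 + 20/16 = 5.59021.

5.5902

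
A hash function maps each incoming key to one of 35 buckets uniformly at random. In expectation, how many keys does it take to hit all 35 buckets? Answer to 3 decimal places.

The wait to go from k to k+1 distinct buckets is geometric with mean 35/(35-k).
E[T] = 35/35 + 35/34 + 35/33 + ... + 35/2 + 35/1 = 35·H_{35}.
H_{35} = 4.1468, so E[T] = 145.1373.

145.137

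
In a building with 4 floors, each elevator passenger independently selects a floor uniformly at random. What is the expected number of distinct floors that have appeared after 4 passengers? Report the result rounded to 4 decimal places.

For each floor, P(seen in 4 passengers) = 1 - (3/4)^4 = 0.68359.
By linearity of expectation, E[distinct seen] = 4·(1 - (3/4)^4) = 2.73438.

2.7344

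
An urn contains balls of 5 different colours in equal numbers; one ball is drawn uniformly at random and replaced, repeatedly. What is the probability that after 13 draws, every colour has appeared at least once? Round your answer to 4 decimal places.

Let A_i be the event that colour i is missing after 13 draws. By inclusion–exclusion on the A_i,
P(all seen) = Σ_{j=0}^{5} (-1)^j C(5,j)((5-j)/5)^13
= 1.00000 - 0.27488 + 0.01306 - 0.00007 + 0.00000 - 0.00000
= 0.73812.

0.7381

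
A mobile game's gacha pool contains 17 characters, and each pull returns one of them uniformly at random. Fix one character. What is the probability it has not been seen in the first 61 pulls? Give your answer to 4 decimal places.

Each pull misses the fixed character with probability (17-1)/17 = 16/17, independently.
P(still missing after 61) = (16/17)^61 = 0.02477.

0.0248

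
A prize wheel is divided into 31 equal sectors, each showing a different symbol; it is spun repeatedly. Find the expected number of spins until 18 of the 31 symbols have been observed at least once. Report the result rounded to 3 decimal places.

Going from k to k+1 distinct takes a geometric number of spins with mean 31/(31-k).
Sum over k = 0,...,17: E = 31/31 + 31/30 + 31/29 + ... + 31/15 + 31/14 = 26.2605.

26.260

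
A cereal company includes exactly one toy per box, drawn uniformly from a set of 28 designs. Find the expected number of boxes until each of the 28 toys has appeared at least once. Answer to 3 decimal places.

After k distinct toys have appeared, the next box gives a new one with probability (28-k)/28, so the expected wait for the (k+1)-th is 28/(28-k).
E[T] = 28/28 + 28/27 + 28/26 + ... + 28/2 + 28/1 = 28·H_{28}.
H_{28} = 3.9272, so E[T] = 109.9608.

109.961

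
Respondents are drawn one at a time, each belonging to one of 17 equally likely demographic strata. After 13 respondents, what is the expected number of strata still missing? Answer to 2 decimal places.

7.73

For each stratum, P(unseen after 13) = (16/17)^13 = 0.455.
By linearity of expectation, E[unseen] = 17·(16/17)^13 = 7.730.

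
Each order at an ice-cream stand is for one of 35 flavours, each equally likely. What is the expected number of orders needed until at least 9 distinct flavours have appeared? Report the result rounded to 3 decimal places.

10.233

Going from k to k+1 distinct takes a geometric number of orders with mean 35/(35-k).
Sum over k = 0,...,8: E = 35/35 + 35/34 + 35/33 + ... + 35/28 + 35/27 = 10.2327.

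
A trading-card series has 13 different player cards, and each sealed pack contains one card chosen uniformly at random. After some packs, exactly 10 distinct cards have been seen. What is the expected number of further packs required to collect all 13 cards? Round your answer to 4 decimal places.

From k distinct to k+1 distinct takes on average 13/(13-k) packs.
Sum over k = 10,...,12: E = 13/3 + 13/2 + 13/1 = 23.83333.

23.8333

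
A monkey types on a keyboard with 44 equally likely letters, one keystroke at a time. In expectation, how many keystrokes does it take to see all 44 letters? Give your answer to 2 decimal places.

The wait to go from k to k+1 distinct letters is geometric with mean 44/(44-k).
E[T] = 44/44 + 44/43 + 44/42 + ... + 44/2 + 44/1 = 44·H_{44}.
H_{44} = 4.373, so E[T] = 192.400.

192.40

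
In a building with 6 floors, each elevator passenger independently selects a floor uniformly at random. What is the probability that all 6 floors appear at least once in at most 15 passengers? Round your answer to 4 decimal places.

0.6442

By inclusion–exclusion over which floors are missing,
P(all seen) = Σ_{j=0}^{6} (-1)^j C(6,j)((6-j)/6)^15
= 1.00000 - 0.38943 + 0.03425 - 0.00061 + 0.00000 - 0.00000 + 0.00000
= 0.64421.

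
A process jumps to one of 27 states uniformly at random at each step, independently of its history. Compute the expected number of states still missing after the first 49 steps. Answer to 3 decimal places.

For each state, P(unseen after 49) = (26/27)^49 = 0.1574.
By linearity of expectation, E[unseen] = 27·(26/27)^49 = 4.2485.

4.248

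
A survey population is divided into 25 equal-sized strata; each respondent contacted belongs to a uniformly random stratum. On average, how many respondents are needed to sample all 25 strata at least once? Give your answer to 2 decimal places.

Split into phases: going from k distinct to k+1 distinct takes on average 25/(25-k) respondents.
E[T] = 25/25 + 25/24 + 25/23 + ... + 25/2 + 25/1 = 25·H_{25}.
H_{25} = 3.816, so E[T] = 95.399.

95.40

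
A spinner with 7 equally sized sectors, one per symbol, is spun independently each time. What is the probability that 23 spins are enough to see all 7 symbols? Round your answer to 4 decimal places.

By inclusion–exclusion over which symbols are missing,
P(all seen) = Σ_{j=0}^{7} (-1)^j C(7,j)((7-j)/7)^23
= 1.00000 - 0.20199 + 0.00915 - 0.00009 + 0.00000 - 0.00000 + 0.00000 - 0.00000
= 0.80707.

0.8071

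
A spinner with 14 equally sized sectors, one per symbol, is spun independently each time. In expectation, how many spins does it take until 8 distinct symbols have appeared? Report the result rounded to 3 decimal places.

11.222

With k distinct symbols already seen, the next new one arrives after an expected 14/(14-k) spins.
Sum over k = 0,...,7: E = 14/14 + 14/13 + 14/12 + ... + 14/8 + 14/7 = 11.2219.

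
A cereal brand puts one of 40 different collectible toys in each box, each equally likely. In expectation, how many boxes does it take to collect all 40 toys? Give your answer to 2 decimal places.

171.14

Split into phases: going from k distinct to k+1 distinct takes on average 40/(40-k) boxes.
E[T] = 40/40 + 40/39 + 40/38 + ... + 40/2 + 40/1 = 40·H_{40}.
H_{40} = 4.279, so E[T] = 171.142.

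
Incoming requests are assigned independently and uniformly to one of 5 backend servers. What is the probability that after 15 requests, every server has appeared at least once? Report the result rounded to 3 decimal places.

0.829

Let A_i be the event that server i is missing after 15 requests. By inclusion–exclusion on the A_i,
P(all seen) = Σ_{j=0}^{5} (-1)^j C(5,j)((5-j)/5)^15
= 1.0000 - 0.1759 + 0.0047 - 0.0000 + 0.0000 - 0.0000
= 0.8288.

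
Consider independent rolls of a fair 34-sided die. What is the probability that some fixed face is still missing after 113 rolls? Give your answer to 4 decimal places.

0.0343

On each roll the fixed face fails to appear with probability 33/34.
P(still missing after 113) = (33/34)^113 = 0.03427.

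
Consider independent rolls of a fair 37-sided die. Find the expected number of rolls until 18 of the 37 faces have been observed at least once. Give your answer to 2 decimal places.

24.19

Going from k to k+1 distinct takes a geometric number of rolls with mean 37/(37-k).
Sum over k = 0,...,17: E = 37/37 + 37/36 + 37/35 + ... + 37/21 + 37/20 = 24.192.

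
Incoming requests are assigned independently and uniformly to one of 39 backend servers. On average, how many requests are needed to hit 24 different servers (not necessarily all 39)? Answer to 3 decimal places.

Going from k to k+1 distinct takes a geometric number of requests with mean 39/(39-k).
Sum over k = 0,...,23: E = 39/39 + 39/38 + 39/37 + ... + 39/17 + 39/16 = 36.4772.

36.477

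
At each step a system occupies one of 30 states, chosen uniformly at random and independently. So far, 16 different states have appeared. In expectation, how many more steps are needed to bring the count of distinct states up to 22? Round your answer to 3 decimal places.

With k distinct states already seen, the next new one takes an expected 30/(30-k) steps.
Sum over k = 16,...,21: E = 30/14 + 30/13 + 30/12 + 30/11 + 30/10 + 30/9 = 16.0112.

16.011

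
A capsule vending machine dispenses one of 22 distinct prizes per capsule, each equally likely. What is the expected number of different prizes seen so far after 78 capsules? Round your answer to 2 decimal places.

21.42

For each prize, P(seen in 78 capsules) = 1 - (21/22)^78 = 0.973.
By linearity of expectation, E[distinct seen] = 22·(1 - (21/22)^78) = 21.416.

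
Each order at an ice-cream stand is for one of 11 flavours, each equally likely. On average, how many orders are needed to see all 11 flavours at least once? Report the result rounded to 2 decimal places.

33.22

Split into phases: going from k distinct to k+1 distinct takes on average 11/(11-k) orders.
E[T] = 11/11 + 11/10 + 11/9 + ... + 11/2 + 11/1 = 11·H_{11}.
H_{11} = 3.020, so E[T] = 33.219.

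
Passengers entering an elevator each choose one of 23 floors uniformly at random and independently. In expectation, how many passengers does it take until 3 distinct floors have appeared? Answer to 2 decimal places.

With k distinct floors already seen, the next new one arrives after an expected 23/(23-k) passengers.
Sum over k = 0,...,2: E = 23/23 + 23/22 + 23/21 = 3.141.

3.14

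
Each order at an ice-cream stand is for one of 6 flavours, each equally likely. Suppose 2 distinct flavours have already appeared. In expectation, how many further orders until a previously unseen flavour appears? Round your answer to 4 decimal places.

1.5000

The number of orders until the next new flavour is geometric with success probability 4/6, so its mean is 6/4.
E = 6/4 = 1.50000.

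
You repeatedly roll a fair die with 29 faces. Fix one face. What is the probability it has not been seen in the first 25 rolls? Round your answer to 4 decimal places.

On each roll the fixed face fails to appear with probability 28/29.
P(still missing after 25) = (28/29)^25 = 0.41591.

0.4159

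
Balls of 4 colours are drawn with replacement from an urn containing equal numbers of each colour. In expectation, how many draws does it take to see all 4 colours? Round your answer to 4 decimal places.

Split into phases: going from k distinct to k+1 distinct takes on average 4/(4-k) draws.
E[T] = 4/4 + 4/3 + 4/2 + 4/1 = 4·H_{4}.
H_{4} = 2.08333, so E[T] = 8.33333.

8.3333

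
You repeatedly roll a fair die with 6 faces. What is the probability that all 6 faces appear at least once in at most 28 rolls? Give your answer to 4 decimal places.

0.9638

Let A_i be the event that face i is missing after 28 rolls. By inclusion–exclusion on the A_i,
P(all seen) = Σ_{j=0}^{6} (-1)^j C(6,j)((6-j)/6)^28
= 1.00000 - 0.03640 + 0.00018 - 0.00000 + 0.00000 - 0.00000 + 0.00000
= 0.96378.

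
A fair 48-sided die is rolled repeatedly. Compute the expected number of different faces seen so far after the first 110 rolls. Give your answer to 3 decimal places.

43.263

For each face, P(seen in 110 rolls) = 1 - (47/48)^110 = 0.9013.
By linearity of expectation, E[distinct seen] = 48·(1 - (47/48)^110) = 43.2634.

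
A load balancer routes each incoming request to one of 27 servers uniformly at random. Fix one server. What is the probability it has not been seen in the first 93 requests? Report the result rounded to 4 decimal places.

0.0299

On each request the fixed server fails to appear with probability 26/27.
P(still missing after 93) = (26/27)^93 = 0.02990.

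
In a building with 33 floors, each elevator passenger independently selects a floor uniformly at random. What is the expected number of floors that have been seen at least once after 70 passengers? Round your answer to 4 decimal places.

For each floor, P(seen in 70 passengers) = 1 - (32/33)^70 = 0.88398.
By linearity of expectation, E[distinct seen] = 33·(1 - (32/33)^70) = 29.17143.

29.1714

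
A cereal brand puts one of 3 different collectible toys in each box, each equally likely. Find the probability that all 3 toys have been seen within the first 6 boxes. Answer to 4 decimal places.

By inclusion–exclusion over which toys are missing,
P(all seen) = Σ_{j=0}^{3} (-1)^j C(3,j)((3-j)/3)^6
= 1.00000 - 0.26337 + 0.00412 - 0.00000
= 0.74074.

0.7407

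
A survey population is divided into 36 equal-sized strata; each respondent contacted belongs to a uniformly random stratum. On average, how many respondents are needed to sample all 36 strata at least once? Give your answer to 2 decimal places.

After k distinct strata have appeared, the next respondent gives a new one with probability (36-k)/36, so the expected wait for the (k+1)-th is 36/(36-k).
E[T] = 36/36 + 36/35 + 36/34 + ... + 36/2 + 36/1 = 36·H_{36}.
H_{36} = 4.175, so E[T] = 150.284.

150.28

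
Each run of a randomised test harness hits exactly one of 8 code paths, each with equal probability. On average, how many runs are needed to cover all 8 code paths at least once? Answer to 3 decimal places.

21.743

The wait to go from k to k+1 distinct code paths is geometric with mean 8/(8-k).
E[T] = 8/8 + 8/7 + 8/6 + ... + 8/2 + 8/1 = 8·H_{8}.
H_{8} = 2.7179, so E[T] = 21.7429.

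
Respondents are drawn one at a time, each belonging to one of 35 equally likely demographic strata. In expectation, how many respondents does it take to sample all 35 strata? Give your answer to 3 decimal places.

Split into phases: going from k distinct to k+1 distinct takes on average 35/(35-k) respondents.
E[T] = 35/35 + 35/34 + 35/33 + ... + 35/2 + 35/1 = 35·H_{35}.
H_{35} = 4.1468, so E[T] = 145.1373.

145.137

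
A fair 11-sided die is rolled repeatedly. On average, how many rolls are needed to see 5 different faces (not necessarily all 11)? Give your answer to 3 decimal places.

Going from k to k+1 distinct takes a geometric number of rolls with mean 11/(11-k).
Sum over k = 0,...,4: E = 11/11 + 11/10 + 11/9 + 11/8 + 11/7 = 6.2687.

6.269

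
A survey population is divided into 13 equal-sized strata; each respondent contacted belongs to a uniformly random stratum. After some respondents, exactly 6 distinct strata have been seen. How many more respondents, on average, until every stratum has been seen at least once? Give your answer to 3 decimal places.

33.707

The wait to go from k to k+1 distinct strata is geometric with mean 13/(13-k).
Sum over k = 6,...,12: E = 13/7 + 13/6 + 13/5 + ... + 13/2 + 13/1 = 33.7071.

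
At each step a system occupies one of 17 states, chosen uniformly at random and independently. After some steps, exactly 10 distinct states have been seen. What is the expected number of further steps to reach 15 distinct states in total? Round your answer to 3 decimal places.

From k distinct to k+1 distinct takes on average 17/(17-k) steps.
Sum over k = 10,...,14: E = 17/7 + 17/6 + 17/5 + 17/4 + 17/3 = 18.5786.

18.579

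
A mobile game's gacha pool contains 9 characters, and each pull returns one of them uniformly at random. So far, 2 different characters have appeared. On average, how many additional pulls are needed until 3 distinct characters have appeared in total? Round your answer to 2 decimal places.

1.29

From k distinct to k+1 distinct takes on average 9/(9-k) pulls.
Only the k = 2 term is needed: E = 9/7 = 1.286.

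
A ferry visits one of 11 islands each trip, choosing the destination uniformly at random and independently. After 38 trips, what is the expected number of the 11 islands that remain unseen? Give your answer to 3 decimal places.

For each island, P(unseen after 38) = (10/11)^38 = 0.0267.
By linearity of expectation, E[unseen] = 11·(10/11)^38 = 0.2941.

0.294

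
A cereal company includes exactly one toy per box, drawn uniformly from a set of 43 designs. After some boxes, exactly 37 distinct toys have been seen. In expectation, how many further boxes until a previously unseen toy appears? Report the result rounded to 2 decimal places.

7.17

The number of boxes until the next new toy is geometric with success probability 6/43, so its mean is 43/6.
E = 43/6 = 7.167.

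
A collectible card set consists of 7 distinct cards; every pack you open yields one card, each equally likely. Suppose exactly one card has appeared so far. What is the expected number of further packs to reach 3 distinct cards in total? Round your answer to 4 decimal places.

2.5667

From k distinct to k+1 distinct takes on average 7/(7-k) packs.
Sum over k = 1,...,2: E = 7/6 + 7/5 = 2.56667.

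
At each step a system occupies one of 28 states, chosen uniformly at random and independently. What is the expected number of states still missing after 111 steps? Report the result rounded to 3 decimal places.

0.494

For each state, P(unseen after 111) = (27/28)^111 = 0.0177.
By linearity of expectation, E[unseen] = 28·(27/28)^111 = 0.4943.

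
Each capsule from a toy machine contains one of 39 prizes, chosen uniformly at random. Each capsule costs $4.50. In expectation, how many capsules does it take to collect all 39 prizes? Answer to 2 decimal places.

Split into phases: going from k distinct to k+1 distinct takes on average 39/(39-k) capsules.
E[T] = 39/39 + 39/38 + 39/37 + ... + 39/2 + 39/1 = 39·H_{39}.
H_{39} = 4.254, so E[T] = 165.888.

165.89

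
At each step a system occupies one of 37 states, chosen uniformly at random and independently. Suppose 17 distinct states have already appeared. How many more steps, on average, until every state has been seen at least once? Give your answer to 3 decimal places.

With k distinct states already seen, the next new one takes an expected 37/(37-k) steps.
Sum over k = 17,...,36: E = 37/20 + 37/19 + 37/18 + ... + 37/2 + 37/1 = 133.1164.

133.116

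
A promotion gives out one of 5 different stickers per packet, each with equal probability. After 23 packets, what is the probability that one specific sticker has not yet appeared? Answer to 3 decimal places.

0.006

On each packet the fixed sticker fails to appear with probability 4/5.
P(still missing after 23) = (4/5)^23 = 0.0059.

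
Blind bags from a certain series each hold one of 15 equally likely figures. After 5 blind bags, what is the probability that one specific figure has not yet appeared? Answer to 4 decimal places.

0.7082

On each blind bag the fixed figure fails to appear with probability 14/15.
P(still missing after 5) = (14/15)^5 = 0.70825.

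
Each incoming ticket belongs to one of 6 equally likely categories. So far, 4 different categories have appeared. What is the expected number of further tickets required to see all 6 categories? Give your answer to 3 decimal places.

From k distinct to k+1 distinct takes on average 6/(6-k) tickets.
Sum over k = 4,...,5: E = 6/2 + 6/1 = 9.0000.

9.000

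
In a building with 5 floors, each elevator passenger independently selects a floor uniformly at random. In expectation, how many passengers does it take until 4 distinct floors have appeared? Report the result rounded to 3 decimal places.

6.417

With k distinct floors already seen, the next new one arrives after an expected 5/(5-k) passengers.
Sum over k = 0,...,3: E = 5/5 + 5/4 + 5/3 + 5/2 = 6.4167.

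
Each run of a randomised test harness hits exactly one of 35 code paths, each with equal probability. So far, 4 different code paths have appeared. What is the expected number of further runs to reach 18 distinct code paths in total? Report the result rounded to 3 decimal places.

20.569

From k distinct to k+1 distinct takes on average 35/(35-k) runs.
Sum over k = 4,...,17: E = 35/31 + 35/30 + 35/29 + ... + 35/19 + 35/18 = 20.5692.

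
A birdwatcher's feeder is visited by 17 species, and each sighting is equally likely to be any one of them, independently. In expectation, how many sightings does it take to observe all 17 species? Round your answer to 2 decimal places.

After k distinct species have appeared, the next sighting gives a new one with probability (17-k)/17, so the expected wait for the (k+1)-th is 17/(17-k).
E[T] = 17/17 + 17/16 + 17/15 + ... + 17/2 + 17/1 = 17·H_{17}.
H_{17} = 3.440, so E[T] = 58.472.

58.47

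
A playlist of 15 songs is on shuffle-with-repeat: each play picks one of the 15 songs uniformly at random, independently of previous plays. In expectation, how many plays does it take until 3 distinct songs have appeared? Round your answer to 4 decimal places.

3.2253

With k distinct songs already seen, the next new one arrives after an expected 15/(15-k) plays.
Sum over k = 0,...,2: E = 15/15 + 15/14 + 15/13 = 3.22527.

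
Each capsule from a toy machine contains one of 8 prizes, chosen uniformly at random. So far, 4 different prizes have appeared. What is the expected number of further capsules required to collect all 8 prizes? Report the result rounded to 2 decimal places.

16.67

With k distinct prizes already seen, the next new one takes an expected 8/(8-k) capsules.
Sum over k = 4,...,7: E = 8/4 + 8/3 + 8/2 + 8/1 = 16.667.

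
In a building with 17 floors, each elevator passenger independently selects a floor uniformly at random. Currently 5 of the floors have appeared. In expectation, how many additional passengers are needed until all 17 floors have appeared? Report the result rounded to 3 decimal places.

52.755

The wait to go from k to k+1 distinct floors is geometric with mean 17/(17-k).
Sum over k = 5,...,16: E = 17/12 + 17/11 + 17/10 + ... + 17/2 + 17/1 = 52.7546.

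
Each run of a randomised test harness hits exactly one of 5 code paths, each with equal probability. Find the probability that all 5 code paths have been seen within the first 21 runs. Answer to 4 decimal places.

Let A_i be the event that code path i is missing after 21 runs. By inclusion–exclusion on the A_i,
P(all seen) = Σ_{j=0}^{5} (-1)^j C(5,j)((5-j)/5)^21
= 1.00000 - 0.04612 + 0.00022 - 0.00000 + 0.00000 - 0.00000
= 0.95410.

0.9541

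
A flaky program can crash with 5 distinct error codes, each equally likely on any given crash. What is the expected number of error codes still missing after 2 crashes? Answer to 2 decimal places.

3.20

For each error code, P(unseen after 2) = (4/5)^2 = 0.640.
By linearity of expectation, E[unseen] = 5·(4/5)^2 = 3.200.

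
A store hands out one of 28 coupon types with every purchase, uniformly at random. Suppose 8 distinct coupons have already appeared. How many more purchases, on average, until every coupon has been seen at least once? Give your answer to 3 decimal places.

100.737

The wait to go from k to k+1 distinct coupons is geometric with mean 28/(28-k).
Sum over k = 8,...,27: E = 28/20 + 28/19 + 28/18 + ... + 28/2 + 28/1 = 100.7367.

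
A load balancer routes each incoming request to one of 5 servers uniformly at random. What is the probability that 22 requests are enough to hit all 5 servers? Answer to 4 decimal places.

0.9632

By inclusion–exclusion over which servers are missing,
P(all seen) = Σ_{j=0}^{5} (-1)^j C(5,j)((5-j)/5)^22
= 1.00000 - 0.03689 + 0.00013 - 0.00000 + 0.00000 - 0.00000
= 0.96324.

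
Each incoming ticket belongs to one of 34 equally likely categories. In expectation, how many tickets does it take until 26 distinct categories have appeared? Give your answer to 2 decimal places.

47.61

With k distinct categories already seen, the next new one arrives after an expected 34/(34-k) tickets.
Sum over k = 0,...,25: E = 34/34 + 34/33 + 34/32 + ... + 34/10 + 34/9 = 47.612.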